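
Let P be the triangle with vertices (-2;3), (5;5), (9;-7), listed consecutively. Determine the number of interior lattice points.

Using the shoelace formula, 2A = |[(-2)·5 − 5·3] + [5·(-7) − 9·5] + [9·3 − (-2)·(-7)]| = 92, so the area is 46.
Along each edge there are gcd(|Δx|,|Δy|)+1 lattice points, so counting each shared vertex once the boundary has gcd(7,2) + gcd(4,12) + gcd(11,10) = 1+4+1 = 6.
Pick's theorem gives I = A − B/2 + 1 = 46 − 6/2 + 1 = 44.

44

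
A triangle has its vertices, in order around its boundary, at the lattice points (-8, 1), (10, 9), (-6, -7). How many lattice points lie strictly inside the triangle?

71

By the shoelace formula, twice the signed area is |[(-8)·9 − 10·1] + [10·(-7) − (-6)·9] + [(-6)·1 − (-8)·(-7)]| = 160, so the area is 80.
Along each edge there are gcd(|Δx|,|Δy|)+1 lattice points, so counting each shared vertex once the boundary has gcd(18,8) + gcd(16,16) + gcd(2,8) = 2+16+2 = 20.
Pick's theorem gives I = A − B/2 + 1 = 80 − 20/2 + 1 = 71.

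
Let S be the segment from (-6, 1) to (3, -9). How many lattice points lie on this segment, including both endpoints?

The number of lattice points on a segment between lattice points is gcd(|Δx|,|Δy|) + 1 = gcd(9,10) + 1 = 1 + 1 = 2.

2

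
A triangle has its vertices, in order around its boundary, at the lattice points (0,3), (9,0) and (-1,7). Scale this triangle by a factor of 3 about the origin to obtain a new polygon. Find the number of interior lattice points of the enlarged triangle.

142

The shoelace formula gives twice the area as |[0·0 − 9·3] + [9·7 − (-1)·0] + [(-1)·3 − 0·7]| = 33, so the area is 16.5.
Summing gcd(|Δx|,|Δy|) over the edges gives the boundary count: gcd(9,3) + gcd(10,7) + gcd(1,4) = 3+1+1 = 5.
Scaling by 3 multiplies the area by 3² = 9 (so the new area is 148.5) and multiplies the boundary lattice-point count by 3, giving 15.
By Pick's theorem, the interior count of the dilated polygon is 148.5 − 15/2 + 1 = 142.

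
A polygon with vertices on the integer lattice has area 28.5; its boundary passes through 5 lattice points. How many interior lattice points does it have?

From Pick's theorem, I = A − B/2 + 1 = 28.5 − 5/2 + 1 = 27.

27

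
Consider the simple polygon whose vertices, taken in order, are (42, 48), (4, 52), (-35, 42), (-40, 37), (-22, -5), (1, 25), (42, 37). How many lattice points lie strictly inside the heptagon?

2129

The shoelace formula gives twice the area as |(42·52 − 4·48) + (4·42 − (-35)·52) + ((-35)·37 − (-40)·42) + ((-40)·(-5) − (-22)·37) + ((-22)·25 − 1·(-5)) + (1·37 − 42·25) + (42·48 − 42·37)| = 4283, so the area is 2141.5.
Along each edge there are gcd(|Δx|,|Δy|)+1 lattice points, so counting each shared vertex once the boundary has gcd(38,4) + gcd(39,10) + gcd(5,5) + gcd(18,42) + gcd(23,30) + gcd(41,12) + gcd(0,11) = 2+1+5+6+1+1+11 = 27.
Pick's theorem gives I = A − B/2 + 1 = 2141.5 − 27/2 + 1 = 2129.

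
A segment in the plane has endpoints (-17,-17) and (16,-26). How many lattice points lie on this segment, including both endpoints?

The number of lattice points on a segment between lattice points is gcd(|Δx|,|Δy|) + 1 = gcd(33,9) + 1 = 3 + 1 = 4.

4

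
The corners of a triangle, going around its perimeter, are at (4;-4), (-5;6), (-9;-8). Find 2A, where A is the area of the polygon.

Using the shoelace formula, 2A = |(4·6 − (-5)·(-4)) + ((-5)·(-8) − (-9)·6) + ((-9)·(-4) − 4·(-8))| = 166, so the area is 83.

166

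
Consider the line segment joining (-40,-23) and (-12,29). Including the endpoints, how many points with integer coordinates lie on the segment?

5

The number of lattice points on a segment between lattice points is gcd(|Δx|,|Δy|) + 1 = gcd(28,52) + 1 = 4 + 1 = 5.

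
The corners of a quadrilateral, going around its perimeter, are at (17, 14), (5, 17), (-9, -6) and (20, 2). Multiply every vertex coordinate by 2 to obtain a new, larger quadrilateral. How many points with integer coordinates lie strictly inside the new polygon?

1373

By the shoelace formula, twice the signed area is |[17·17 − 5·14] + [5·(-6) − (-9)·17] + [(-9)·2 − 20·(-6)] + [20·14 − 17·2]| = 690, so the area is 345.
Along each edge there are gcd(|Δx|,|Δy|)+1 lattice points, so counting each shared vertex once the boundary has gcd(12,3) + gcd(14,23) + gcd(29,8) + gcd(3,12) = 3+1+1+3 = 8.
Scaling by 2 multiplies the area by 2² = 4 (so the new area is 1380) and multiplies the boundary lattice-point count by 2, giving 16.
By Pick's theorem, the interior count of the dilated polygon is 1380 − 16/2 + 1 = 1373.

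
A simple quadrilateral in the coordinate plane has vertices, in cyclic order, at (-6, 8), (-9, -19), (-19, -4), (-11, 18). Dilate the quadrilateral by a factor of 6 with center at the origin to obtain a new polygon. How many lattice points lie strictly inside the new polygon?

By the shoelace formula, twice the signed area is |[(-6)·(-19) − (-9)·8] + [(-9)·(-4) − (-19)·(-19)] + [(-19)·18 − (-11)·(-4)] + [(-11)·8 − (-6)·18]| = 505, so the area is 505/2.
Along each edge there are gcd(|Δx|,|Δy|)+1 lattice points, so counting each shared vertex once the boundary has gcd(3,27) + gcd(10,15) + gcd(8,22) + gcd(5,10) = 3+5+2+5 = 15.
Scaling by 6 multiplies the area by 6² = 36 (so the new area is 9090) and multiplies the boundary lattice-point count by 6, giving 90.
By Pick's theorem, the interior count of the dilated polygon is 9090 − 90/2 + 1 = 9046.

9046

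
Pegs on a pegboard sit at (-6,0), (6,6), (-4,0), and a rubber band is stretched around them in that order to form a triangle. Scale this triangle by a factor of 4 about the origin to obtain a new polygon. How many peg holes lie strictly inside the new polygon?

Using the shoelace formula, 2A = |((-6)·6 − 6·0) + (6·0 − (-4)·6) + ((-4)·0 − (-6)·0)| = 12, so the area is 6.
The number of boundary lattice points is Σ gcd(|Δx|,|Δy|) = gcd(12,6) + gcd(10,6) + gcd(2,0) = 6+2+2 = 10.
Scaling by 4 multiplies the area by 4² = 16 (so the new area is 96) and multiplies the boundary lattice-point count by 4, giving 40.
By Pick's theorem, the interior count of the dilated polygon is 96 − 40/2 + 1 = 77.

77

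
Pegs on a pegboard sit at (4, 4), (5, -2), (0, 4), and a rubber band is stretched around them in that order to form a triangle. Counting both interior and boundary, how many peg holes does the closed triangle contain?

16

Using the shoelace formula, 2A = |(4·(-2) − 5·4) + (5·4 − 0·(-2)) + (0·4 − 4·4)| = 24, so the area is 12.
Along each edge there are gcd(|Δx|,|Δy|)+1 lattice points, so counting each shared vertex once the boundary has gcd(1,6) + gcd(5,6) + gcd(4,0) = 1+1+4 = 6.
Pick's theorem gives I = A − B/2 + 1 = 12 − 6/2 + 1 = 10, so the closed region contains I + B = 10 + 6 = 16 lattice points.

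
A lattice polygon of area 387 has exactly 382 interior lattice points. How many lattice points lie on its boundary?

12

Pick's theorem gives A = I + B/2 − 1, so B = 2(A − I + 1) = 2(387 − 382 + 1) = 12.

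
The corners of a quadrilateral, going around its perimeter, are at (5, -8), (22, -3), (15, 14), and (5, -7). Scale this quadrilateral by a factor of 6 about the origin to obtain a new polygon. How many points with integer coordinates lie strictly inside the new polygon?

Using the shoelace formula, 2A = |(5·(-3) − 22·(-8)) + (22·14 − 15·(-3)) + (15·(-7) − 5·14) + (5·(-8) − 5·(-7))| = 334, so the area is 167.
Summing gcd(|Δx|,|Δy|) over the edges gives the boundary count: gcd(17,5) + gcd(7,17) + gcd(10,21) + gcd(0,1) = 1+1+1+1 = 4.
Scaling by 6 multiplies the area by 6² = 36 (so the new area is 6012) and multiplies the boundary lattice-point count by 6, giving 24.
By Pick's theorem, the interior count of the dilated polygon is 6012 − 24/2 + 1 = 6001.

6001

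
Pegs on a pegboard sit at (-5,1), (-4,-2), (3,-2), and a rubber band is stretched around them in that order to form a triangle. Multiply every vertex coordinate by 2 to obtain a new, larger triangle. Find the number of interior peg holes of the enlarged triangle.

34

By the shoelace formula, twice the signed area is |[(-5)·(-2) − (-4)·1] + [(-4)·(-2) − 3·(-2)] + [3·1 − (-5)·(-2)]| = 21, so the area is 21/2.
The number of boundary lattice points is Σ gcd(|Δx|,|Δy|) = gcd(1,3) + gcd(7,0) + gcd(8,3) = 1+7+1 = 9.
Scaling by 2 multiplies the area by 2² = 4 (so the new area is 42) and multiplies the boundary lattice-point count by 2, giving 18.
By Pick's theorem, the interior count of the dilated polygon is 42 − 18/2 + 1 = 34.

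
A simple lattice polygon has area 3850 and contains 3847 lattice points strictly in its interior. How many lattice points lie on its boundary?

8

Pick's theorem gives A = I + B/2 − 1, so B = 2(A − I + 1) = 2(3850 − 3847 + 1) = 8.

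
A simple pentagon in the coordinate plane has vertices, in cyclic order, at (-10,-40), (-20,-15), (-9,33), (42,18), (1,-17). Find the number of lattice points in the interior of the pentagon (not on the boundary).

1963

By the shoelace formula, twice the signed area is |((-10)·(-15) − (-20)·(-40)) + ((-20)·33 − (-9)·(-15)) + ((-9)·18 − 42·33) + (42·(-17) − 1·18) + (1·(-40) − (-10)·(-17))| = 3935, so the area is 3935/2.
Summing gcd(|Δx|,|Δy|) over the edges gives the boundary count: gcd(10,25) + gcd(11,48) + gcd(51,15) + gcd(41,35) + gcd(11,23) = 5+1+3+1+1 = 11.
Pick's theorem gives I = A − B/2 + 1 = 3935/2 − 11/2 + 1 = 1963.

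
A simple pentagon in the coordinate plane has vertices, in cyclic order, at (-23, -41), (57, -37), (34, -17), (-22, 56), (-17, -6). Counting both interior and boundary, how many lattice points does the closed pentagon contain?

The shoelace formula gives twice the area as |((-23)·(-37) − 57·(-41)) + (57·(-17) − 34·(-37)) + (34·56 − (-22)·(-17)) + ((-22)·(-6) − (-17)·56) + ((-17)·(-41) − (-23)·(-6))| = 6650, so the area is 3325.
The number of boundary lattice points is Σ gcd(|Δx|,|Δy|) = gcd(80,4) + gcd(23,20) + gcd(56,73) + gcd(5,62) + gcd(6,35) = 4+1+1+1+1 = 8.
Pick's theorem gives I = A − B/2 + 1 = 3325 − 8/2 + 1 = 3322, so the closed region contains I + B = 3322 + 8 = 3330 lattice points.

3330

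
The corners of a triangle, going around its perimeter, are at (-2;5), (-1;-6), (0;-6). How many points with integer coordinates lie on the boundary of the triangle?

The number of boundary lattice points is Σ gcd(|Δx|,|Δy|) = gcd(1,11) + gcd(1,0) + gcd(2,11) = 1+1+1 = 3.

3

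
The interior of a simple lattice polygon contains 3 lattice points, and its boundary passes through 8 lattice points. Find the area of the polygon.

6

Pick's theorem states A = I + B/2 − 1, so A = 3 + 8/2 − 1 = 6.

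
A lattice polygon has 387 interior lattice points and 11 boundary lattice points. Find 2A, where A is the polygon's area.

783

Pick's theorem states A = I + B/2 − 1, so A = 387 + 11/2 − 1 = 783/2.
Hence 2A = 783.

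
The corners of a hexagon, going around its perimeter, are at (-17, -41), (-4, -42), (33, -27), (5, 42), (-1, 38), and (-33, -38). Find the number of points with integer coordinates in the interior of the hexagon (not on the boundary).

By the shoelace formula, twice the signed area is |((-17)·(-42) − (-4)·(-41)) + ((-4)·(-27) − 33·(-42)) + (33·42 − 5·(-27)) + (5·38 − (-1)·42) + ((-1)·(-38) − (-33)·38) + ((-33)·(-41) − (-17)·(-38))| = 5796, so the area is 2898.
Summing gcd(|Δx|,|Δy|) over the edges gives the boundary count: gcd(13,1) + gcd(37,15) + gcd(28,69) + gcd(6,4) + gcd(32,76) + gcd(16,3) = 1+1+1+2+4+1 = 10.
By Pick's theorem A = I + B/2 − 1, so I = 2898 − 10/2 + 1 = 2894.

2894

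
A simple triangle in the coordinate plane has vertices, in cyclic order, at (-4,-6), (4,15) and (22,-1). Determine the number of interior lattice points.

Using the shoelace formula, 2A = |[(-4)·15 − 4·(-6)] + [4·(-1) − 22·15] + [22·(-6) − (-4)·(-1)]| = 506, so the area is 253.
The number of boundary lattice points is Σ gcd(|Δx|,|Δy|) = gcd(8,21) + gcd(18,16) + gcd(26,5) = 1+2+1 = 4.
By Pick's theorem A = I + B/2 − 1, so I = 253 − 4/2 + 1 = 252.

252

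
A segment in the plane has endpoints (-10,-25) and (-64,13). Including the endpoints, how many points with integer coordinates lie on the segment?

3

The number of lattice points on a segment between lattice points is gcd(|Δx|,|Δy|) + 1 = gcd(54,38) + 1 = 2 + 1 = 3.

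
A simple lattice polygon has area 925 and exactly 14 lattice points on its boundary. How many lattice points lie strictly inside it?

919

From Pick's theorem, I = A − B/2 + 1 = 925 − 14/2 + 1 = 919.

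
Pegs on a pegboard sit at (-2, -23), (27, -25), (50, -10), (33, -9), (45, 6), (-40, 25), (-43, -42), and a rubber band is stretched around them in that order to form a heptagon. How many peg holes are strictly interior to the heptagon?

3576

By the shoelace formula, twice the signed area is |((-2)·(-25) − 27·(-23)) + (27·(-10) − 50·(-25)) + (50·(-9) − 33·(-10)) + (33·6 − 45·(-9)) + (45·25 − (-40)·6) + ((-40)·(-42) − (-43)·25) + ((-43)·(-23) − (-2)·(-42))| = 7159, so the area is 7159/2.
Summing gcd(|Δx|,|Δy|) over the edges gives the boundary count: gcd(29,2) + gcd(23,15) + gcd(17,1) + gcd(12,15) + gcd(85,19) + gcd(3,67) + gcd(41,19) = 1+1+1+3+1+1+1 = 9.
By Pick's theorem A = I + B/2 − 1, so I = 7159/2 − 9/2 + 1 = 3576.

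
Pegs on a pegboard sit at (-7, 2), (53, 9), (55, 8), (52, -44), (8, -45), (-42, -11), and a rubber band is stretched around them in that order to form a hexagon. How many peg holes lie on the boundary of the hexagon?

7

Along each edge there are gcd(|Δx|,|Δy|)+1 lattice points, so counting each shared vertex once the boundary has gcd(60,7) + gcd(2,1) + gcd(3,52) + gcd(44,1) + gcd(50,34) + gcd(35,13) = 1+1+1+1+2+1 = 7.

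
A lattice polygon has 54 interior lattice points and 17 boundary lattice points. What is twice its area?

123

Pick's theorem states A = I + B/2 − 1, so A = 54 + 17/2 − 1 = 123/2.
Hence 2A = 123.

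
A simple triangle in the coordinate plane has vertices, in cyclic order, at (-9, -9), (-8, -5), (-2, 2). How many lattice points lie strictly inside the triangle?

The shoelace formula gives twice the area as |[(-9)·(-5) − (-8)·(-9)] + [(-8)·2 − (-2)·(-5)] + [(-2)·(-9) − (-9)·2]| = 17, so the area is 17/2.
Summing gcd(|Δx|,|Δy|) over the edges gives the boundary count: gcd(1,4) + gcd(6,7) + gcd(7,11) = 1+1+1 = 3.
By Pick's theorem A = I + B/2 − 1, so I = 17/2 − 3/2 + 1 = 8.

8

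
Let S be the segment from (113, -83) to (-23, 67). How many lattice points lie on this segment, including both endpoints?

The number of lattice points on a segment between lattice points is gcd(|Δx|,|Δy|) + 1 = gcd(136,150) + 1 = 2 + 1 = 3.

3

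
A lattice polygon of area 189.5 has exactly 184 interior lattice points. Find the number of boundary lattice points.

Pick's theorem gives A = I + B/2 − 1, so B = 2(A − I + 1) = 2(189.5 − 184 + 1) = 13.

13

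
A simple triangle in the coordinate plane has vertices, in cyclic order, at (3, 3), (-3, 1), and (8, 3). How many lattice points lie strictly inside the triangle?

2

Using the shoelace formula, 2A = |[3·1 − (-3)·3] + [(-3)·3 − 8·1] + [8·3 − 3·3]| = 10, so the area is 5.
Along each edge there are gcd(|Δx|,|Δy|)+1 lattice points, so counting each shared vertex once the boundary has gcd(6,2) + gcd(11,2) + gcd(5,0) = 2+1+5 = 8.
By Pick's theorem A = I + B/2 − 1, so I = 5 − 8/2 + 1 = 2.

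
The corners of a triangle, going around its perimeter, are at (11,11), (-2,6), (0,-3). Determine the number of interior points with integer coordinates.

63

The shoelace formula gives twice the area as |(11·6 − (-2)·11) + ((-2)·(-3) − 0·6) + (0·11 − 11·(-3))| = 127, so the area is 127/2.
Along each edge there are gcd(|Δx|,|Δy|)+1 lattice points, so counting each shared vertex once the boundary has gcd(13,5) + gcd(2,9) + gcd(11,14) = 1+1+1 = 3.
By Pick's theorem A = I + B/2 − 1, so I = 127/2 − 3/2 + 1 = 63.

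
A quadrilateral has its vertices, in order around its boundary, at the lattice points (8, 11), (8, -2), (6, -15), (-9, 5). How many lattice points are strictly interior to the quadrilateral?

219

By the shoelace formula, twice the signed area is |[8·(-2) − 8·11] + [8·(-15) − 6·(-2)] + [6·5 − (-9)·(-15)] + [(-9)·11 − 8·5]| = 456, so the area is 228.
Along each edge there are gcd(|Δx|,|Δy|)+1 lattice points, so counting each shared vertex once the boundary has gcd(0,13) + gcd(2,13) + gcd(15,20) + gcd(17,6) = 13+1+5+1 = 20.
Pick's theorem gives I = A − B/2 + 1 = 228 − 20/2 + 1 = 219.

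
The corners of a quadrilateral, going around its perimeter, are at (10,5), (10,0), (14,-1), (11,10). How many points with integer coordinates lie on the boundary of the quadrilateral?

8

Along each edge there are gcd(|Δx|,|Δy|)+1 lattice points, so counting each shared vertex once the boundary has gcd(0,5) + gcd(4,1) + gcd(3,11) + gcd(1,5) = 5+1+1+1 = 8.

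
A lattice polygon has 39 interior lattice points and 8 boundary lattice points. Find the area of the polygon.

42

By Pick's theorem, A = I + B/2 − 1 = 39 + 8/2 − 1 = 42.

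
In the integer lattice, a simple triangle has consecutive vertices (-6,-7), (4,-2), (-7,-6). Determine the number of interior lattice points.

The shoelace formula gives twice the area as |((-6)·(-2) − 4·(-7)) + (4·(-6) − (-7)·(-2)) + ((-7)·(-7) − (-6)·(-6))| = 15, so the area is 7.5.
Summing gcd(|Δx|,|Δy|) over the edges gives the boundary count: gcd(10,5) + gcd(11,4) + gcd(1,1) = 5+1+1 = 7.
Pick's theorem gives I = A − B/2 + 1 = 7.5 − 7/2 + 1 = 5.

5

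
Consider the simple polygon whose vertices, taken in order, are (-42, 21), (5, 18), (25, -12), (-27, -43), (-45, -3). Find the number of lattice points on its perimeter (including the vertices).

Along each edge there are gcd(|Δx|,|Δy|)+1 lattice points, so counting each shared vertex once the boundary has gcd(47,3) + gcd(20,30) + gcd(52,31) + gcd(18,40) + gcd(3,24) = 1+10+1+2+3 = 17.

17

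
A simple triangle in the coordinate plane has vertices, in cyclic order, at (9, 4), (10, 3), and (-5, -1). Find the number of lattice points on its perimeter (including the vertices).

3

The number of boundary lattice points is Σ gcd(|Δx|,|Δy|) = gcd(1,1) + gcd(15,4) + gcd(14,5) = 1+1+1 = 3.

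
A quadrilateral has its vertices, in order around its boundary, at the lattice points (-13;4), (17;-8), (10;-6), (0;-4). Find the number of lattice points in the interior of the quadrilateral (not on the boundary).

35

The shoelace formula gives twice the area as |((-13)·(-8) − 17·4) + (17·(-6) − 10·(-8)) + (10·(-4) − 0·(-6)) + (0·4 − (-13)·(-4))| = 78, so the area is 39.
Along each edge there are gcd(|Δx|,|Δy|)+1 lattice points, so counting each shared vertex once the boundary has gcd(30,12) + gcd(7,2) + gcd(10,2) + gcd(13,8) = 6+1+2+1 = 10.
By Pick's theorem A = I + B/2 − 1, so I = 39 − 10/2 + 1 = 35.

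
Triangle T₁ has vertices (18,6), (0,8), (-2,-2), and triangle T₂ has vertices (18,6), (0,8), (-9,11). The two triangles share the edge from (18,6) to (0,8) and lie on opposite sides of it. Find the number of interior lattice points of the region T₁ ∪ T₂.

106

The union is the simple quadrilateral with vertices (18,6), (-2,-2), (0,8), (-9,11) in order.
The shoelace formula gives twice the area as |[18·(-2) − (-2)·6] + [(-2)·8 − 0·(-2)] + [0·11 − (-9)·8] + [(-9)·6 − 18·11]| = 220, so the area is 110.
The number of boundary lattice points is Σ gcd(|Δx|,|Δy|) = gcd(20,8) + gcd(2,10) + gcd(9,3) + gcd(27,5) = 4+2+3+1 = 10.
By Pick's theorem I = A − B/2 + 1 = 110 − 10/2 + 1 = 106.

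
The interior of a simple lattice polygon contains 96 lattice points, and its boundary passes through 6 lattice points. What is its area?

98

By Pick's theorem, A = I + B/2 − 1 = 96 + 6/2 − 1 = 98.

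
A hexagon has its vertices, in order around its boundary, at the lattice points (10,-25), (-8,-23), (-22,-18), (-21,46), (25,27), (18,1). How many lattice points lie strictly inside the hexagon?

The shoelace formula gives twice the area as |[10·(-23) − (-8)·(-25)] + [(-8)·(-18) − (-22)·(-23)] + [(-22)·46 − (-21)·(-18)] + [(-21)·27 − 25·46] + [25·1 − 18·27] + [18·(-25) − 10·1]| = 4820, so the area is 2410.
The number of boundary lattice points is Σ gcd(|Δx|,|Δy|) = gcd(18,2) + gcd(14,5) + gcd(1,64) + gcd(46,19) + gcd(7,26) + gcd(8,26) = 2+1+1+1+1+2 = 8.
Pick's theorem gives I = A − B/2 + 1 = 2410 − 8/2 + 1 = 2407.

2407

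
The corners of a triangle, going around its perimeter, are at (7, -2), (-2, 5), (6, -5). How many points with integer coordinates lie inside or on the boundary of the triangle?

20

The shoelace formula gives twice the area as |(7·5 − (-2)·(-2)) + ((-2)·(-5) − 6·5) + (6·(-2) − 7·(-5))| = 34, so the area is 17.
Summing gcd(|Δx|,|Δy|) over the edges gives the boundary count: gcd(9,7) + gcd(8,10) + gcd(1,3) = 1+2+1 = 4.
Pick's theorem gives I = A − B/2 + 1 = 17 − 4/2 + 1 = 16, so the closed region contains I + B = 16 + 4 = 20 lattice points.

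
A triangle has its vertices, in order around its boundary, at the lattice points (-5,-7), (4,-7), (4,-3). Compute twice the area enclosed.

Using the shoelace formula, 2A = |[(-5)·(-7) − 4·(-7)] + [4·(-3) − 4·(-7)] + [4·(-7) − (-5)·(-3)]| = 36, so the area is 18.

36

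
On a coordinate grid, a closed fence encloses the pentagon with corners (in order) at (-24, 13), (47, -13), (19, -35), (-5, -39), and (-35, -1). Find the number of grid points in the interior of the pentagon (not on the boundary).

The shoelace formula gives twice the area as |((-24)·(-13) − 47·13) + (47·(-35) − 19·(-13)) + (19·(-39) − (-5)·(-35)) + ((-5)·(-1) − (-35)·(-39)) + ((-35)·13 − (-24)·(-1))| = 4452, so the area is 2226.
Along each edge there are gcd(|Δx|,|Δy|)+1 lattice points, so counting each shared vertex once the boundary has gcd(71,26) + gcd(28,22) + gcd(24,4) + gcd(30,38) + gcd(11,14) = 1+2+4+2+1 = 10.
Pick's theorem gives I = A − B/2 + 1 = 2226 − 10/2 + 1 = 2222.

2222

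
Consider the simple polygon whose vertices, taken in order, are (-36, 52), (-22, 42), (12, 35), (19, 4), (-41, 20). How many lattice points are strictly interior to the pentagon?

The shoelace formula gives twice the area as |((-36)·42 − (-22)·52) + ((-22)·35 − 12·42) + (12·4 − 19·35) + (19·20 − (-41)·4) + ((-41)·52 − (-36)·20)| = 3127, so the area is 3127/2.
Summing gcd(|Δx|,|Δy|) over the edges gives the boundary count: gcd(14,10) + gcd(34,7) + gcd(7,31) + gcd(60,16) + gcd(5,32) = 2+1+1+4+1 = 9.
Pick's theorem gives I = A − B/2 + 1 = 3127/2 − 9/2 + 1 = 1560.

1560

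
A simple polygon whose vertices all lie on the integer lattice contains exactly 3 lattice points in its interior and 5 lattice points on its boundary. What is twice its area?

By Pick's theorem, A = I + B/2 − 1 = 3 + 5/2 − 1 = 9/2.
Hence 2A = 9.

9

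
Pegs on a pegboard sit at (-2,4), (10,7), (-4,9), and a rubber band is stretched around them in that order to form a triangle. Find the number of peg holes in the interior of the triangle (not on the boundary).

31

By the shoelace formula, twice the signed area is |((-2)·7 − 10·4) + (10·9 − (-4)·7) + ((-4)·4 − (-2)·9)| = 66, so the area is 33.
Summing gcd(|Δx|,|Δy|) over the edges gives the boundary count: gcd(12,3) + gcd(14,2) + gcd(2,5) = 3+2+1 = 6.
Pick's theorem gives I = A − B/2 + 1 = 33 − 6/2 + 1 = 31.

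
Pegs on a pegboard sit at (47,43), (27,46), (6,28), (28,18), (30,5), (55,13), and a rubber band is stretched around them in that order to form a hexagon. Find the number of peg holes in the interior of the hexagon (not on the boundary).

1133

The shoelace formula gives twice the area as |[47·46 − 27·43] + [27·28 − 6·46] + [6·18 − 28·28] + [28·5 − 30·18] + [30·13 − 55·5] + [55·43 − 47·13]| = 2274, so the area is 1137.
Along each edge there are gcd(|Δx|,|Δy|)+1 lattice points, so counting each shared vertex once the boundary has gcd(20,3) + gcd(21,18) + gcd(22,10) + gcd(2,13) + gcd(25,8) + gcd(8,30) = 1+3+2+1+1+2 = 10.
Pick's theorem gives I = A − B/2 + 1 = 1137 − 10/2 + 1 = 1133.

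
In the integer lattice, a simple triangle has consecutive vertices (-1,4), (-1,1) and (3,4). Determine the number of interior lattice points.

3

Using the shoelace formula, 2A = |[(-1)·1 − (-1)·4] + [(-1)·4 − 3·1] + [3·4 − (-1)·4]| = 12, so the area is 6.
Along each edge there are gcd(|Δx|,|Δy|)+1 lattice points, so counting each shared vertex once the boundary has gcd(0,3) + gcd(4,3) + gcd(4,0) = 3+1+4 = 8.
Pick's theorem gives I = A − B/2 + 1 = 6 − 8/2 + 1 = 3.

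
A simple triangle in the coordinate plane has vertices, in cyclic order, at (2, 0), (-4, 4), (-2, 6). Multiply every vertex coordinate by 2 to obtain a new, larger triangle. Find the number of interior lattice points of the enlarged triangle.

35

The shoelace formula gives twice the area as |(2·4 − (-4)·0) + ((-4)·6 − (-2)·4) + ((-2)·0 − 2·6)| = 20, so the area is 10.
Along each edge there are gcd(|Δx|,|Δy|)+1 lattice points, so counting each shared vertex once the boundary has gcd(6,4) + gcd(2,2) + gcd(4,6) = 2+2+2 = 6.
Scaling by 2 multiplies the area by 2² = 4 (so the new area is 40) and multiplies the boundary lattice-point count by 2, giving 12.
By Pick's theorem, the interior count of the dilated polygon is 40 − 12/2 + 1 = 35.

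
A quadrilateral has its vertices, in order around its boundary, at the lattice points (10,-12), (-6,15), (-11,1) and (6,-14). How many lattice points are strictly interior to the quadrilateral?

The shoelace formula gives twice the area as |(10·15 − (-6)·(-12)) + ((-6)·1 − (-11)·15) + ((-11)·(-14) − 6·1) + (6·(-12) − 10·(-14))| = 453, so the area is 453/2.
Summing gcd(|Δx|,|Δy|) over the edges gives the boundary count: gcd(16,27) + gcd(5,14) + gcd(17,15) + gcd(4,2) = 1+1+1+2 = 5.
By Pick's theorem A = I + B/2 − 1, so I = 453/2 − 5/2 + 1 = 225.

225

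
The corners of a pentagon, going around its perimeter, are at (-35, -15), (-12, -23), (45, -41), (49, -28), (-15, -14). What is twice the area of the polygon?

1530

The shoelace formula gives twice the area as |((-35)·(-23) − (-12)·(-15)) + ((-12)·(-41) − 45·(-23)) + (45·(-28) − 49·(-41)) + (49·(-14) − (-15)·(-28)) + ((-15)·(-15) − (-35)·(-14))| = 1530, so the area is 765.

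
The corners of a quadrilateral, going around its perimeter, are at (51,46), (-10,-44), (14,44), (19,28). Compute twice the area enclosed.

Using the shoelace formula, 2A = |(51·(-44) − (-10)·46) + ((-10)·44 − 14·(-44)) + (14·28 − 19·44) + (19·46 − 51·28)| = 2606, so the area is 1303.

2606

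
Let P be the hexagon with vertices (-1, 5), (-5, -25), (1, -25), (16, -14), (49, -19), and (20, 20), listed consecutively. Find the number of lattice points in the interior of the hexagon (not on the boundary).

The shoelace formula gives twice the area as |((-1)·(-25) − (-5)·5) + ((-5)·(-25) − 1·(-25)) + (1·(-14) − 16·(-25)) + (16·(-19) − 49·(-14)) + (49·20 − 20·(-19)) + (20·5 − (-1)·20)| = 2448, so the area is 1224.
The number of boundary lattice points is Σ gcd(|Δx|,|Δy|) = gcd(4,30) + gcd(6,0) + gcd(15,11) + gcd(33,5) + gcd(29,39) + gcd(21,15) = 2+6+1+1+1+3 = 14.
By Pick's theorem A = I + B/2 − 1, so I = 1224 − 14/2 + 1 = 1218.

1218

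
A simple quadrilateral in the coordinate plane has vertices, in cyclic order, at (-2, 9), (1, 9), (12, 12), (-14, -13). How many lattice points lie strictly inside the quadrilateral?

Using the shoelace formula, 2A = |[(-2)·9 − 1·9] + [1·12 − 12·9] + [12·(-13) − (-14)·12] + [(-14)·9 − (-2)·(-13)]| = 263, so the area is 263/2.
The number of boundary lattice points is Σ gcd(|Δx|,|Δy|) = gcd(3,0) + gcd(11,3) + gcd(26,25) + gcd(12,22) = 3+1+1+2 = 7.
By Pick's theorem A = I + B/2 − 1, so I = 263/2 − 7/2 + 1 = 129.

129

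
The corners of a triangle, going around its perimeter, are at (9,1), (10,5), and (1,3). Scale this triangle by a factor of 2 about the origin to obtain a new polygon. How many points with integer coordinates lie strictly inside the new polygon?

Using the shoelace formula, 2A = |(9·5 − 10·1) + (10·3 − 1·5) + (1·1 − 9·3)| = 34, so the area is 17.
Summing gcd(|Δx|,|Δy|) over the edges gives the boundary count: gcd(1,4) + gcd(9,2) + gcd(8,2) = 1+1+2 = 4.
Scaling by 2 multiplies the area by 2² = 4 (so the new area is 68) and multiplies the boundary lattice-point count by 2, giving 8.
By Pick's theorem, the interior count of the dilated polygon is 68 − 8/2 + 1 = 65.

65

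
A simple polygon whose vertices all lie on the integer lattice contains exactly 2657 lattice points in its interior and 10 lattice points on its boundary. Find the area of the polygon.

2661

By Pick's theorem, A = I + B/2 − 1 = 2657 + 10/2 − 1 = 2661.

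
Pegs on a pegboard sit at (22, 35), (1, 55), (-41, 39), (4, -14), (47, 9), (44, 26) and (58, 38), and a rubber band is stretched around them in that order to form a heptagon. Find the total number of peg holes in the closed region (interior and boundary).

3389

By the shoelace formula, twice the signed area is |[22·55 − 1·35] + [1·39 − (-41)·55] + [(-41)·(-14) − 4·39] + [4·9 − 47·(-14)] + [47·26 − 44·9] + [44·38 − 58·26] + [58·35 − 22·38]| = 6765, so the area is 6765/2.
Summing gcd(|Δx|,|Δy|) over the edges gives the boundary count: gcd(21,20) + gcd(42,16) + gcd(45,53) + gcd(43,23) + gcd(3,17) + gcd(14,12) + gcd(36,3) = 1+2+1+1+1+2+3 = 11.
Pick's theorem gives I = A − B/2 + 1 = 6765/2 − 11/2 + 1 = 3378, so the closed region contains I + B = 3378 + 11 = 3389 lattice points.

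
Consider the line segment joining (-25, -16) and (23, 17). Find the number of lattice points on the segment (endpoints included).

4

The number of lattice points on a segment between lattice points is gcd(|Δx|,|Δy|) + 1 = gcd(48,33) + 1 = 3 + 1 = 4.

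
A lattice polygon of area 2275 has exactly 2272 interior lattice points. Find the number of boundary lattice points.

Pick's theorem gives A = I + B/2 − 1, so B = 2(A − I + 1) = 2(2275 − 2272 + 1) = 8.

8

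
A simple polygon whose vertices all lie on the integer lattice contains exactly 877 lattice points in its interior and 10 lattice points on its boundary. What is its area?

Pick's theorem states A = I + B/2 − 1, so A = 877 + 10/2 − 1 = 881.

881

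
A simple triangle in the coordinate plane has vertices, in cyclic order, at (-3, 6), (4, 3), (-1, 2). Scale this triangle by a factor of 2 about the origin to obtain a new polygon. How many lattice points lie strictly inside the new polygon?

41

The shoelace formula gives twice the area as |((-3)·3 − 4·6) + (4·2 − (-1)·3) + ((-1)·6 − (-3)·2)| = 22, so the area is 11.
The number of boundary lattice points is Σ gcd(|Δx|,|Δy|) = gcd(7,3) + gcd(5,1) + gcd(2,4) = 1+1+2 = 4.
Scaling by 2 multiplies the area by 2² = 4 (so the new area is 44) and multiplies the boundary lattice-point count by 2, giving 8.
By Pick's theorem, the interior count of the dilated polygon is 44 − 8/2 + 1 = 41.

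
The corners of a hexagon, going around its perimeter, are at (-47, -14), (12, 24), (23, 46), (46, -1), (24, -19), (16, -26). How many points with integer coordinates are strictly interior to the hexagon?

2849

By the shoelace formula, twice the signed area is |((-47)·24 − 12·(-14)) + (12·46 − 23·24) + (23·(-1) − 46·46) + (46·(-19) − 24·(-1)) + (24·(-26) − 16·(-19)) + (16·(-14) − (-47)·(-26))| = 5715, so the area is 2857.5.
The number of boundary lattice points is Σ gcd(|Δx|,|Δy|) = gcd(59,38) + gcd(11,22) + gcd(23,47) + gcd(22,18) + gcd(8,7) + gcd(63,12) = 1+11+1+2+1+3 = 19.
Pick's theorem gives I = A − B/2 + 1 = 2857.5 − 19/2 + 1 = 2849.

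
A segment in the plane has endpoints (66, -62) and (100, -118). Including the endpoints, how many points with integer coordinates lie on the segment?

3

The number of lattice points on a segment between lattice points is gcd(|Δx|,|Δy|) + 1 = gcd(34,56) + 1 = 2 + 1 = 3.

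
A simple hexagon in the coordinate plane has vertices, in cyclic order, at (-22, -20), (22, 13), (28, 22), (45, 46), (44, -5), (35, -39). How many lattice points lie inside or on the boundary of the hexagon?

2407

Using the shoelace formula, 2A = |((-22)·13 − 22·(-20)) + (22·22 − 28·13) + (28·46 − 45·22) + (45·(-5) − 44·46) + (44·(-39) − 35·(-5)) + (35·(-20) − (-22)·(-39))| = 4776, so the area is 2388.
Summing gcd(|Δx|,|Δy|) over the edges gives the boundary count: gcd(44,33) + gcd(6,9) + gcd(17,24) + gcd(1,51) + gcd(9,34) + gcd(57,19) = 11+3+1+1+1+19 = 36.
Pick's theorem gives I = A − B/2 + 1 = 2388 − 36/2 + 1 = 2371, so the closed region contains I + B = 2371 + 36 = 2407 lattice points.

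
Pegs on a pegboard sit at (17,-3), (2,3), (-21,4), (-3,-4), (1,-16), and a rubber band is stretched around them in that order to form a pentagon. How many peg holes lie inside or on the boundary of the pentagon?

279

Using the shoelace formula, 2A = |(17·3 − 2·(-3)) + (2·4 − (-21)·3) + ((-21)·(-4) − (-3)·4) + ((-3)·(-16) − 1·(-4)) + (1·(-3) − 17·(-16))| = 545, so the area is 272.5.
Summing gcd(|Δx|,|Δy|) over the edges gives the boundary count: gcd(15,6) + gcd(23,1) + gcd(18,8) + gcd(4,12) + gcd(16,13) = 3+1+2+4+1 = 11.
Pick's theorem gives I = A − B/2 + 1 = 272.5 − 11/2 + 1 = 268, so the closed region contains I + B = 268 + 11 = 279 lattice points.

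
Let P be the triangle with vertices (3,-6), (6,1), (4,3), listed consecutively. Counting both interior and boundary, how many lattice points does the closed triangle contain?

Using the shoelace formula, 2A = |[3·1 − 6·(-6)] + [6·3 − 4·1] + [4·(-6) − 3·3]| = 20, so the area is 10.
Along each edge there are gcd(|Δx|,|Δy|)+1 lattice points, so counting each shared vertex once the boundary has gcd(3,7) + gcd(2,2) + gcd(1,9) = 1+2+1 = 4.
Pick's theorem gives I = A − B/2 + 1 = 10 − 4/2 + 1 = 9, so the closed region contains I + B = 9 + 4 = 13 lattice points.

13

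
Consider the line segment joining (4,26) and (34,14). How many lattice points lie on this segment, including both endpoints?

The number of lattice points on a segment between lattice points is gcd(|Δx|,|Δy|) + 1 = gcd(30,12) + 1 = 6 + 1 = 7.

7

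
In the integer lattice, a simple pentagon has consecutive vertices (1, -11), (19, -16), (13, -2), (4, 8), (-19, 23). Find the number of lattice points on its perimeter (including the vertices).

7

Along each edge there are gcd(|Δx|,|Δy|)+1 lattice points, so counting each shared vertex once the boundary has gcd(18,5) + gcd(6,14) + gcd(9,10) + gcd(23,15) + gcd(20,34) = 1+2+1+1+2 = 7.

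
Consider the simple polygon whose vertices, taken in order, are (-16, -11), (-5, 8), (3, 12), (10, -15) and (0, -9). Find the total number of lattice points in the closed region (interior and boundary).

339

Using the shoelace formula, 2A = |[(-16)·8 − (-5)·(-11)] + [(-5)·12 − 3·8] + [3·(-15) − 10·12] + [10·(-9) − 0·(-15)] + [0·(-11) − (-16)·(-9)]| = 666, so the area is 333.
Along each edge there are gcd(|Δx|,|Δy|)+1 lattice points, so counting each shared vertex once the boundary has gcd(11,19) + gcd(8,4) + gcd(7,27) + gcd(10,6) + gcd(16,2) = 1+4+1+2+2 = 10.
Pick's theorem gives I = A − B/2 + 1 = 333 − 10/2 + 1 = 329, so the closed region contains I + B = 329 + 10 = 339 lattice points.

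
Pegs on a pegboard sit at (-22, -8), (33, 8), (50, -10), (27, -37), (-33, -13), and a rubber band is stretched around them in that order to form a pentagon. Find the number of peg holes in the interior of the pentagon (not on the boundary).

The shoelace formula gives twice the area as |((-22)·8 − 33·(-8)) + (33·(-10) − 50·8) + (50·(-37) − 27·(-10)) + (27·(-13) − (-33)·(-37)) + ((-33)·(-8) − (-22)·(-13))| = 3816, so the area is 1908.
Summing gcd(|Δx|,|Δy|) over the edges gives the boundary count: gcd(55,16) + gcd(17,18) + gcd(23,27) + gcd(60,24) + gcd(11,5) = 1+1+1+12+1 = 16.
By Pick's theorem A = I + B/2 − 1, so I = 1908 − 16/2 + 1 = 1901.

1901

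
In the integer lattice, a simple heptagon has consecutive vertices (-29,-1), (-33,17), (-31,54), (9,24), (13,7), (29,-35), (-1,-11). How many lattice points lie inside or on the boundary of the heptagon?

By the shoelace formula, twice the signed area is |((-29)·17 − (-33)·(-1)) + ((-33)·54 − (-31)·17) + ((-31)·24 − 9·54) + (9·7 − 13·24) + (13·(-35) − 29·7) + (29·(-11) − (-1)·(-35)) + ((-1)·(-1) − (-29)·(-11))| = 4590, so the area is 2295.
Along each edge there are gcd(|Δx|,|Δy|)+1 lattice points, so counting each shared vertex once the boundary has gcd(4,18) + gcd(2,37) + gcd(40,30) + gcd(4,17) + gcd(16,42) + gcd(30,24) + gcd(28,10) = 2+1+10+1+2+6+2 = 24.
Pick's theorem gives I = A − B/2 + 1 = 2295 − 24/2 + 1 = 2284, so the closed region contains I + B = 2284 + 24 = 2308 lattice points.

2308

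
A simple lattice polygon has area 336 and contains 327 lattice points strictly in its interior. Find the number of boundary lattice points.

20

Pick's theorem gives A = I + B/2 − 1, so B = 2(A − I + 1) = 2(336 − 327 + 1) = 20.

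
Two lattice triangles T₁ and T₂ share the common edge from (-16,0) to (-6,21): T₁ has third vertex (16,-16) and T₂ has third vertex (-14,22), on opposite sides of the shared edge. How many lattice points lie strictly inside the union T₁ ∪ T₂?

496

The union is the simple quadrilateral with vertices (-16,0), (16,-16), (-6,21), (-14,22) in order.
Using the shoelace formula, 2A = |((-16)·(-16) − 16·0) + (16·21 − (-6)·(-16)) + ((-6)·22 − (-14)·21) + ((-14)·0 − (-16)·22)| = 1010, so the area is 505.
Along each edge there are gcd(|Δx|,|Δy|)+1 lattice points, so counting each shared vertex once the boundary has gcd(32,16) + gcd(22,37) + gcd(8,1) + gcd(2,22) = 16+1+1+2 = 20.
By Pick's theorem I = A − B/2 + 1 = 505 − 20/2 + 1 = 496.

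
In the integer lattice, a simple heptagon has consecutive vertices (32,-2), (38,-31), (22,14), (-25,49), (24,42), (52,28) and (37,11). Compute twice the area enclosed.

The shoelace formula gives twice the area as |(32·(-31) − 38·(-2)) + (38·14 − 22·(-31)) + (22·49 − (-25)·14) + ((-25)·42 − 24·49) + (24·28 − 52·42) + (52·11 − 37·28) + (37·(-2) − 32·11)| = 2902, so the area is 1451.

2902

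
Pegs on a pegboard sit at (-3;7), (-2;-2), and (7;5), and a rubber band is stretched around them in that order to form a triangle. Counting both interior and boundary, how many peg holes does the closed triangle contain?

47

Using the shoelace formula, 2A = |((-3)·(-2) − (-2)·7) + ((-2)·5 − 7·(-2)) + (7·7 − (-3)·5)| = 88, so the area is 44.
Summing gcd(|Δx|,|Δy|) over the edges gives the boundary count: gcd(1,9) + gcd(9,7) + gcd(10,2) = 1+1+2 = 4.
Pick's theorem gives I = A − B/2 + 1 = 44 − 4/2 + 1 = 43, so the closed region contains I + B = 43 + 4 = 47 lattice points.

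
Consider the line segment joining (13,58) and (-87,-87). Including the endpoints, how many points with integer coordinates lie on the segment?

The number of lattice points on a segment between lattice points is gcd(|Δx|,|Δy|) + 1 = gcd(100,145) + 1 = 5 + 1 = 6.

6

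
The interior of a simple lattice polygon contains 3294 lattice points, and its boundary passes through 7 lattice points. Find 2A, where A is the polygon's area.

6593

By Pick's theorem, A = I + B/2 − 1 = 3294 + 7/2 − 1 = 6593/2.
Hence 2A = 6593.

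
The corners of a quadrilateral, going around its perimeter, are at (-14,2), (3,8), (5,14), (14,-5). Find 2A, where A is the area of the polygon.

Using the shoelace formula, 2A = |[(-14)·8 − 3·2] + [3·14 − 5·8] + [5·(-5) − 14·14] + [14·2 − (-14)·(-5)]| = 379, so the area is 379/2.

379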